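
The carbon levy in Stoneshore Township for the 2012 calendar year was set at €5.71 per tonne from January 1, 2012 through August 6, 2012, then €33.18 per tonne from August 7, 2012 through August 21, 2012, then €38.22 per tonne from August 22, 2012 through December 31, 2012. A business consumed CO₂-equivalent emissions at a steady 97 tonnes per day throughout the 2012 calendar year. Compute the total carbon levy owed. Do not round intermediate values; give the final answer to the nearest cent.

€658943.31

January 1 – August 6, 2012: 219 days × 97 tonnes/day = 21,243 tonnes at €5.71/tonne → €121297.53
August 7 – August 21, 2012: 15 days × 97 tonnes/day = 1,455 tonnes at €33.18/tonne → €48276.90
August 22 – December 31, 2012: 132 days × 97 tonnes/day = 12,804 tonnes at €38.22/tonne → €489368.88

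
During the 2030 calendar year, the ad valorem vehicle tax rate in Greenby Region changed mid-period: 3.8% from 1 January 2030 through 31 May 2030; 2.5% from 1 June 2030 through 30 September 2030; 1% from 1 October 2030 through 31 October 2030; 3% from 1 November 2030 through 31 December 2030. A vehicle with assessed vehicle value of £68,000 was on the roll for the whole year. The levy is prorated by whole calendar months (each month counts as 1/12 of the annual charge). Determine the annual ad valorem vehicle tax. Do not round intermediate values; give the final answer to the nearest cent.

1 January – 31 May 2030: 5 months at 3.8% → £68,000 × 3.8% × 5/12 = £1,076.6667
1 June – 30 September 2030: 4 months at 2.5% → £68,000 × 2.5% × 4/12 = £566.6667
1 October – 31 October 2030: 1 month at 1% → £68,000 × 1% × 1/12 = £56.6667
1 November – 31 December 2030: 2 months at 3% → £68,000 × 3% × 2/12 = £340.0000
Total = £2,040.0000

£2,040.00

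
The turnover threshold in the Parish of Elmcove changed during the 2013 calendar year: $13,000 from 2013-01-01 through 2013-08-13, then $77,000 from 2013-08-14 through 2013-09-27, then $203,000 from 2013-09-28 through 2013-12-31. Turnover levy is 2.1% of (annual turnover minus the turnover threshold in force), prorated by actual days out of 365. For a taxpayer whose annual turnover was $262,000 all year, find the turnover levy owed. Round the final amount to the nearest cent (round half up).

$4,024.81

2013-01-01 to 2013-08-13: 225 days, exemption $13,000 → ($262,000 − $13,000) × 2.1% × 225/365 = $3,223.3562
2013-08-14 to 2013-09-27: 45 days, exemption $77,000 → ($262,000 − $77,000) × 2.1% × 45/365 = $478.9726
2013-09-28 to 2013-12-31: 95 days, exemption $203,000 → ($262,000 − $203,000) × 2.1% × 95/365 = $322.4795
Total = $4,024.8082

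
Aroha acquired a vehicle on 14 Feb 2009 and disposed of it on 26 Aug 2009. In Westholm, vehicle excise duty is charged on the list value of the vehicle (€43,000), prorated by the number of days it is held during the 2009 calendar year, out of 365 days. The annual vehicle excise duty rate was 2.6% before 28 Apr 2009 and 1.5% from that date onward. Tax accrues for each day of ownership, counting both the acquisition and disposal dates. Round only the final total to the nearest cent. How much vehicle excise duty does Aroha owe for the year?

14 Feb – 27 Apr 2009: 73 days at 2.6% → €43,000 × 2.6% × 73/365 = €223.6000
28 Apr – 26 Aug 2009: 121 days at 1.5% → €43,000 × 1.5% × 121/365 = €213.8219
Total = €437.4219

€437.42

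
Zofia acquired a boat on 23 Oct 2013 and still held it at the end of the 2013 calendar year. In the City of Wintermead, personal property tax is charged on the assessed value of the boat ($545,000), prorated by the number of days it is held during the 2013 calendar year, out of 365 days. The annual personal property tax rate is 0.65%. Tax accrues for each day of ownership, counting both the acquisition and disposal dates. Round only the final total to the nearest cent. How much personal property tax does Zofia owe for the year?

Days held (23 Oct – 31 Dec 2013): 70 out of 365
Tax = $545,000 × 0.65% × 70/365 = $679.3836

$679.38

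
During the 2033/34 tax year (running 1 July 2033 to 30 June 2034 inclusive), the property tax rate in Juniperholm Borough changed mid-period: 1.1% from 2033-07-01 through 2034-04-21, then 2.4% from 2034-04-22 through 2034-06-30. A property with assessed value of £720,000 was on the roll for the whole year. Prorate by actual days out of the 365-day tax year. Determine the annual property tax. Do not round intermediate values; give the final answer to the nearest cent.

2033-07-01 to 2034-04-21: 295 days at 1.1% → £720,000 × 1.1% × 295/365 = £6,401.0959
2034-04-22 to 2034-06-30: 70 days at 2.4% → £720,000 × 2.4% × 70/365 = £3,313.9726
Total = £9,715.0685

£9,715.07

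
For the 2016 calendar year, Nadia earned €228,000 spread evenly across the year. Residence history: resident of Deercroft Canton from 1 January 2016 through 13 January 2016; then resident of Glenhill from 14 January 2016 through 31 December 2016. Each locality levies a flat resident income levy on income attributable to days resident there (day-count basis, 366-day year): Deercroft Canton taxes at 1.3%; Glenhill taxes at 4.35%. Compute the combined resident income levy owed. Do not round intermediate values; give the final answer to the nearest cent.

€9,671.00

Deercroft Canton, 1 January – 13 January 2016: 13 days → €228,000 × 1.3% × 13/366 = €105.2787
Glenhill, 14 January – 31 December 2016: 353 days → €228,000 × 4.35% × 353/366 = €9,565.7213
Total = €9,671.0000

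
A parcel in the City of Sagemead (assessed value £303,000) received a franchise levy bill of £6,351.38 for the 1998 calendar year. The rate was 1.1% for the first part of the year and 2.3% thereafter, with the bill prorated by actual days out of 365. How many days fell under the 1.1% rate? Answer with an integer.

62 days

Let d = days at the first rate; then 365 − d days at the second rate.
£303,000 × [1.1%·d + 2.3%·(365−d)] / 365 = £6,351.38
Solving gives d = 62, so the new rate took effect on 4 March 1998.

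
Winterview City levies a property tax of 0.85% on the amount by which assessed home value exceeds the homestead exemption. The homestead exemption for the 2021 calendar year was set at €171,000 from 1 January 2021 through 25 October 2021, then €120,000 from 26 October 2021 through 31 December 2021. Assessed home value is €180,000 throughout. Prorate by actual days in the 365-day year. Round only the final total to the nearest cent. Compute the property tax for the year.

€156.07

1 January – 25 October 2021: 298 days, exemption €171,000 → (€180,000 − €171,000) × 0.85% × 298/365 = €62.4575
26 October – 31 December 2021: 67 days, exemption €120,000 → (€180,000 − €120,000) × 0.85% × 67/365 = €93.6164
Total = €156.0740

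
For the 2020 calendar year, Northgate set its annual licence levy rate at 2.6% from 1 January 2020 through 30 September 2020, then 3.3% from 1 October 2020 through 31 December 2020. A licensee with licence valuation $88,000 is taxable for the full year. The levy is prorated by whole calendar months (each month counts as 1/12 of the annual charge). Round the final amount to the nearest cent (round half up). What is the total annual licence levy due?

1 January – 30 September 2020: 9 months at 2.6% → $88,000 × 2.6% × 9/12 = $1,716.0000
1 October – 31 December 2020: 3 months at 3.3% → $88,000 × 3.3% × 3/12 = $726.0000
Total = $2,442.0000

$2,442.00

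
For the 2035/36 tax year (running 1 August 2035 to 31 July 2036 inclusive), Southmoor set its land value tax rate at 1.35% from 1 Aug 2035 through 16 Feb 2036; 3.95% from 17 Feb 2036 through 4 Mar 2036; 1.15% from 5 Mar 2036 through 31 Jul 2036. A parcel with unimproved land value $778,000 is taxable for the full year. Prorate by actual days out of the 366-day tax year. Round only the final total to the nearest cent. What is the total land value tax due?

$10,809.10

1 Aug 2035 – 16 Feb 2036: 200 days at 1.35% → $778,000 × 1.35% × 200/366 = $5,739.3443
17 Feb – 4 Mar 2036: 17 days at 3.95% → $778,000 × 3.95% × 17/366 = $1,427.3962
5 Mar – 31 Jul 2036: 149 days at 1.15% → $778,000 × 1.15% × 149/366 = $3,642.3579
Total = $10,809.0984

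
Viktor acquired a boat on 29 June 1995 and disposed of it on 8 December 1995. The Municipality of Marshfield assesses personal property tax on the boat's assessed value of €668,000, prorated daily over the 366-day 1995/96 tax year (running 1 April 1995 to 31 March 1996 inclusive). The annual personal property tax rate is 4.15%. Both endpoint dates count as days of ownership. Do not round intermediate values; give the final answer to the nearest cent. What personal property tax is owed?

Days held (29 June – 8 December 1995): 163 out of 366
Tax = €668,000 × 4.15% × 163/366 = €12,346.1366

€12,346.14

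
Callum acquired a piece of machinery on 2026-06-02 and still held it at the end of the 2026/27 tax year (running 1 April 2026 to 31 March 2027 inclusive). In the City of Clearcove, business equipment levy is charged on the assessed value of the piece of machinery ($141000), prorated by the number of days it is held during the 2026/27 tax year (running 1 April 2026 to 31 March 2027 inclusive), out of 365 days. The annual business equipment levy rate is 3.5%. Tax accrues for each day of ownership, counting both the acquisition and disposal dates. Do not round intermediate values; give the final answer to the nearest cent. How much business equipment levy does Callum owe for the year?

$4096.73

Days held (2026-06-02 to 2027-03-31): 303 out of 365
Tax = $141000 × 3.5% × 303/365 = $4096.7260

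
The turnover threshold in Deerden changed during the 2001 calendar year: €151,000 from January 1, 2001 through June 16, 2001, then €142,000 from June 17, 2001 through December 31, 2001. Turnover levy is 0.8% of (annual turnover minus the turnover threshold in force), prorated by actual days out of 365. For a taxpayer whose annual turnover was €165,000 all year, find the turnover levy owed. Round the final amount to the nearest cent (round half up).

January 1 – June 16, 2001: 167 days, exemption €151,000 → (€165,000 − €151,000) × 0.8% × 167/365 = €51.2438
June 17 – December 31, 2001: 198 days, exemption €142,000 → (€165,000 − €142,000) × 0.8% × 198/365 = €99.8137
Total = €151.0575

€151.06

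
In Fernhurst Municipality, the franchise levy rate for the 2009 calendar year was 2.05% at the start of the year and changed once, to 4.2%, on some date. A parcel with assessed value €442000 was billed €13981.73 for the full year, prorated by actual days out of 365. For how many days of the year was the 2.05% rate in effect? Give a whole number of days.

176 days

Let d = days at the first rate; then 365 − d days at the second rate.
€442000 × [2.05%·d + 4.2%·(365−d)] / 365 = €13981.73
Solving gives d = 176, so the new rate took effect on 26 Jun 2009.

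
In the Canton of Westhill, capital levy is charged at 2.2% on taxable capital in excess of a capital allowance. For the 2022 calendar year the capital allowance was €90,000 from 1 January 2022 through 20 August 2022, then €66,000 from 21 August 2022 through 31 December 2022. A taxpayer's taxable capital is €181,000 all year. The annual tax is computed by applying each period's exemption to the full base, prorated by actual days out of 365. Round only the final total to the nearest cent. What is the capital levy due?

1 January – 20 August 2022: 232 days, exemption €90,000 → (€181,000 − €90,000) × 2.2% × 232/365 = €1,272.5041
21 August – 31 December 2022: 133 days, exemption €66,000 → (€181,000 − €66,000) × 2.2% × 133/365 = €921.8904
Total = €2,194.3945

€2,194.39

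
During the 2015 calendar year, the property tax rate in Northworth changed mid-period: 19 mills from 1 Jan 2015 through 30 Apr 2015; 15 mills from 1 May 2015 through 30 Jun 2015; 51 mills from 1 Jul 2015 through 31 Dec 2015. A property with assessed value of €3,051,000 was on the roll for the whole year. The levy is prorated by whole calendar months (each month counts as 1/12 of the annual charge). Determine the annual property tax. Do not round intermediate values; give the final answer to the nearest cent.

1 Jan – 30 Apr 2015: 4 months at 19 mills → €3,051,000 × 1.9% × 4/12 = €19,323.0000
1 May – 30 Jun 2015: 2 months at 15 mills → €3,051,000 × 1.5% × 2/12 = €7,627.5000
1 Jul – 31 Dec 2015: 6 months at 51 mills → €3,051,000 × 5.1% × 6/12 = €77,800.5000
Total = €104,751.0000

€104,751.00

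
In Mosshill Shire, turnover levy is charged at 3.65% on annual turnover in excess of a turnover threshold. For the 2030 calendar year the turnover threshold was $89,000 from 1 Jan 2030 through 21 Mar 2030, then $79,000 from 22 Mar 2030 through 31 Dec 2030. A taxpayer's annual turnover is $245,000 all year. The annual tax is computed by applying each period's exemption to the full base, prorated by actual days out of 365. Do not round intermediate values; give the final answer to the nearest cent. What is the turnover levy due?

$5,979.00

1 Jan – 21 Mar 2030: 80 days, exemption $89,000 → ($245,000 − $89,000) × 3.65% × 80/365 = $1,248.0000
22 Mar – 31 Dec 2030: 285 days, exemption $79,000 → ($245,000 − $79,000) × 3.65% × 285/365 = $4,731.0000
Total = $5,979.0000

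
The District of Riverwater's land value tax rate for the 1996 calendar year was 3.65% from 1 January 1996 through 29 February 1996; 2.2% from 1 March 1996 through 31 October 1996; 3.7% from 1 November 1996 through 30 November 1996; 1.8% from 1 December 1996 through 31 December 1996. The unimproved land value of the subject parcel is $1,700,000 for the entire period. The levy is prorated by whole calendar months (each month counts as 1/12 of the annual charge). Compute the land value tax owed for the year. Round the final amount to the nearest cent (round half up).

$43,066.67

1 January – 29 February 1996: 2 months at 3.65% → $1,700,000 × 3.65% × 2/12 = $10,341.6667
1 March – 31 October 1996: 8 months at 2.2% → $1,700,000 × 2.2% × 8/12 = $24,933.3333
1 November – 30 November 1996: 1 month at 3.7% → $1,700,000 × 3.7% × 1/12 = $5,241.6667
1 December – 31 December 1996: 1 month at 1.8% → $1,700,000 × 1.8% × 1/12 = $2,550.0000
Total = $43,066.6667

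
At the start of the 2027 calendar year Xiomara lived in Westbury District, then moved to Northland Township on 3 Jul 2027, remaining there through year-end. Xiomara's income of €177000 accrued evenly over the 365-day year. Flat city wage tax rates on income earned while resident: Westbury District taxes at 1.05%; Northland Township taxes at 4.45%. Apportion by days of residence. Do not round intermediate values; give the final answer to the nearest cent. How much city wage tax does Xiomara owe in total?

Westbury District, 1 Jan – 2 Jul 2027: 183 days → €177000 × 1.05% × 183/365 = €931.7959
Northland Township, 3 Jul – 31 Dec 2027: 182 days → €177000 × 4.45% × 182/365 = €3927.4603
Total = €4859.2562

€4859.26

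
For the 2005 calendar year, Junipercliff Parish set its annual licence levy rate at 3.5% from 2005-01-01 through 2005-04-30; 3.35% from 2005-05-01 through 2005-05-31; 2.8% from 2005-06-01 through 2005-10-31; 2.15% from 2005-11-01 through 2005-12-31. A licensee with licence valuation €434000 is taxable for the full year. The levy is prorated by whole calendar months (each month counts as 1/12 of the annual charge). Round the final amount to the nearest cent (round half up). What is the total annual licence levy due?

2005-01-01 to 2005-04-30: 4 months at 3.5% → €434000 × 3.5% × 4/12 = €5063.3333
2005-05-01 to 2005-05-31: 1 month at 3.35% → €434000 × 3.35% × 1/12 = €1211.5833
2005-06-01 to 2005-10-31: 5 months at 2.8% → €434000 × 2.8% × 5/12 = €5063.3333
2005-11-01 to 2005-12-31: 2 months at 2.15% → €434000 × 2.15% × 2/12 = €1555.1667
Total = €12893.4167

€12893.42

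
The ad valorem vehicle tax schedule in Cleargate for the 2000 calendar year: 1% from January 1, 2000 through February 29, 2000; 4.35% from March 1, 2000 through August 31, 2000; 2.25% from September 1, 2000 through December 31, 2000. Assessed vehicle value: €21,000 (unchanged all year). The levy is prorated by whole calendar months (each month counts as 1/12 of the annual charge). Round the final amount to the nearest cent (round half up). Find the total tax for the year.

January 1 – February 29, 2000: 2 months at 1% → €21,000 × 1% × 2/12 = €35.0000
March 1 – August 31, 2000: 6 months at 4.35% → €21,000 × 4.35% × 6/12 = €456.7500
September 1 – December 31, 2000: 4 months at 2.25% → €21,000 × 2.25% × 4/12 = €157.5000
Total = €649.2500

€649.25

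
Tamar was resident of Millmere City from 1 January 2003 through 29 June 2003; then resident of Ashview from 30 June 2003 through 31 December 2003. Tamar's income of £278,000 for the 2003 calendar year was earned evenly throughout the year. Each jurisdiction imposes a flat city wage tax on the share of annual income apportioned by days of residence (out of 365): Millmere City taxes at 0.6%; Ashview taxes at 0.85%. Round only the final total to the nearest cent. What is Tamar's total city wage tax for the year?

£2,020.26

Millmere City, 1 January – 29 June 2003: 180 days → £278,000 × 0.6% × 180/365 = £822.5753
Ashview, 30 June – 31 December 2003: 185 days → £278,000 × 0.85% × 185/365 = £1,197.6849
Total = £2,020.2603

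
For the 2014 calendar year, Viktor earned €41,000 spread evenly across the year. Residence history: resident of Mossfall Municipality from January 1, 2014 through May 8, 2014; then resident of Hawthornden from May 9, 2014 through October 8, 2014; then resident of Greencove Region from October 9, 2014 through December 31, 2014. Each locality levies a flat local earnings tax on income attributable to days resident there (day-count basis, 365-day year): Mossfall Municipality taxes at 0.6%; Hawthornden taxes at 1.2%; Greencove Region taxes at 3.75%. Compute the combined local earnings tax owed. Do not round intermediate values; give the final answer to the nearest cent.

€646.34

Mossfall Municipality, January 1 – May 8, 2014: 128 days → €41,000 × 0.6% × 128/365 = €86.2685
Hawthornden, May 9 – October 8, 2014: 153 days → €41,000 × 1.2% × 153/365 = €206.2356
Greencove Region, October 9 – December 31, 2014: 84 days → €41,000 × 3.75% × 84/365 = €353.8356
Total = €646.3397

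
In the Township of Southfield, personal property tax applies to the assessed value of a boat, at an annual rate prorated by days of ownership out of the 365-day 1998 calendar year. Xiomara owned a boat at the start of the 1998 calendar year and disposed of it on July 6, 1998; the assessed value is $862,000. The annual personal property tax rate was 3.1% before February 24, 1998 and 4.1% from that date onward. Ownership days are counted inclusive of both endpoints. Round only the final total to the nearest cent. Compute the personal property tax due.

January 1 – February 23, 1998: 54 days at 3.1% → $862,000 × 3.1% × 54/365 = $3,953.3918
February 24 – July 6, 1998: 133 days at 4.1% → $862,000 × 4.1% × 133/365 = $12,878.0438
Total = $16,831.4356

$16,831.44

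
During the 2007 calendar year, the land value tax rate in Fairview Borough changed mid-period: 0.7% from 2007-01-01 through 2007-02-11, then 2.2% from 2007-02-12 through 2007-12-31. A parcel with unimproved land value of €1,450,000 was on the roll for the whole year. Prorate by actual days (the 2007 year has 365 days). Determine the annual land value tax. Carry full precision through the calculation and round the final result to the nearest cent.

2007-01-01 to 2007-02-11: 42 days at 0.7% → €1,450,000 × 0.7% × 42/365 = €1,167.9452
2007-02-12 to 2007-12-31: 323 days at 2.2% → €1,450,000 × 2.2% × 323/365 = €28,229.3151
Total = €29,397.2603

€29,397.26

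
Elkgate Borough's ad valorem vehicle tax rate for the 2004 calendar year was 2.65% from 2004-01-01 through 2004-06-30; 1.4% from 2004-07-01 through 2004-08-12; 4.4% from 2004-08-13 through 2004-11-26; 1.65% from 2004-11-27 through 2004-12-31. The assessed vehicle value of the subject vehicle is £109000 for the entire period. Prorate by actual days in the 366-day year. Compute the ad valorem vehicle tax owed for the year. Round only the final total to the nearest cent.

2004-01-01 to 2004-06-30: 182 days at 2.65% → £109000 × 2.65% × 182/366 = £1436.3579
2004-07-01 to 2004-08-12: 43 days at 1.4% → £109000 × 1.4% × 43/366 = £179.2842
2004-08-13 to 2004-11-26: 106 days at 4.4% → £109000 × 4.4% × 106/366 = £1389.0055
2004-11-27 to 2004-12-31: 35 days at 1.65% → £109000 × 1.65% × 35/366 = £171.9877
Total = £3176.6352

£3176.64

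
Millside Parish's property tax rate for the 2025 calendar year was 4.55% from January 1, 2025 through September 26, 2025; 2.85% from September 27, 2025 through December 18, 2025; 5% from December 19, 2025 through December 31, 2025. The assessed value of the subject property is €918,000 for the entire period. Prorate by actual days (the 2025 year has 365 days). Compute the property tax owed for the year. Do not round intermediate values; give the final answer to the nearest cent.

€38,367.37

January 1 – September 26, 2025: 269 days at 4.55% → €918,000 × 4.55% × 269/365 = €30,783.1808
September 27 – December 18, 2025: 83 days at 2.85% → €918,000 × 2.85% × 83/365 = €5,949.3945
December 19 – December 31, 2025: 13 days at 5% → €918,000 × 5% × 13/365 = €1,634.7945
Total = €38,367.3699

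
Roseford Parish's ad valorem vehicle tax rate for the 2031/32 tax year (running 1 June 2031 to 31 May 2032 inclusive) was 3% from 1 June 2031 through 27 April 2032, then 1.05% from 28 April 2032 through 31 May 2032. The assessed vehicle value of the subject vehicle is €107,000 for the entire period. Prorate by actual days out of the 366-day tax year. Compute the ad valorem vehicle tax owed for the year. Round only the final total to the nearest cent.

€3,016.17

1 June 2031 – 27 April 2032: 332 days at 3% → €107,000 × 3% × 332/366 = €2,911.8033
28 April – 31 May 2032: 34 days at 1.05% → €107,000 × 1.05% × 34/366 = €104.3689
Total = €3,016.1721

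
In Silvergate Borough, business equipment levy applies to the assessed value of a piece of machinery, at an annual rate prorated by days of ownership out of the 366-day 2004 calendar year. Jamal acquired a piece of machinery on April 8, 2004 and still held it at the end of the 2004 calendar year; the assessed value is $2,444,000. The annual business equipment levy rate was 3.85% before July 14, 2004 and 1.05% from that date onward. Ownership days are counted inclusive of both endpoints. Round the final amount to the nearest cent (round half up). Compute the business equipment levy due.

$36,927.10

April 8 – July 13, 2004: 97 days at 3.85% → $2,444,000 × 3.85% × 97/366 = $24,937.4809
July 14 – December 31, 2004: 171 days at 1.05% → $2,444,000 × 1.05% × 171/366 = $11,989.6230
Total = $36,927.1038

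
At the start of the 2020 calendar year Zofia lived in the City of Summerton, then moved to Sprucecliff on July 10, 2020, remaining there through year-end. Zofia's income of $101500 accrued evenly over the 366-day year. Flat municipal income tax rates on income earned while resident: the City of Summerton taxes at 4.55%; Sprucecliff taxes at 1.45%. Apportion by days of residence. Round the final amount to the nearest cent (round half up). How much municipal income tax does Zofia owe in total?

The City of Summerton, January 1 – July 9, 2020: 191 days → $101500 × 4.55% × 191/366 = $2410.0704
Sprucecliff, July 10 – December 31, 2020: 175 days → $101500 × 1.45% × 175/366 = $703.7056
Total = $3113.7760

$3113.78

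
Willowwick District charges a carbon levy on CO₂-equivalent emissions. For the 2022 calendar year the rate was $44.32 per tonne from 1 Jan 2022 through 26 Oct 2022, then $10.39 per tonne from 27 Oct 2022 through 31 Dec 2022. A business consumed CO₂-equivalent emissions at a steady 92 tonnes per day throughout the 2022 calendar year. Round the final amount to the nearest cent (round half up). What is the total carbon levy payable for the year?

$1282242.64

1 Jan – 26 Oct 2022: 299 days × 92 tonnes/day = 27,508 tonnes at $44.32/tonne → $1219154.56
27 Oct – 31 Dec 2022: 66 days × 92 tonnes/day = 6,072 tonnes at $10.39/tonne → $63088.08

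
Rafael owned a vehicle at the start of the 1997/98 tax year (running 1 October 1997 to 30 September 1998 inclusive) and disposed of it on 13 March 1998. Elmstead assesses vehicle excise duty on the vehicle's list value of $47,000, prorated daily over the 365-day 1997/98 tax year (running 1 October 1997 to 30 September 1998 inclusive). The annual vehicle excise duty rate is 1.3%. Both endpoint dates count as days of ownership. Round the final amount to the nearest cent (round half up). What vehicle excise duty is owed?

$274.53

Days held (1 October 1997 – 13 March 1998): 164 out of 365
Tax = $47,000 × 1.3% × 164/365 = $274.5315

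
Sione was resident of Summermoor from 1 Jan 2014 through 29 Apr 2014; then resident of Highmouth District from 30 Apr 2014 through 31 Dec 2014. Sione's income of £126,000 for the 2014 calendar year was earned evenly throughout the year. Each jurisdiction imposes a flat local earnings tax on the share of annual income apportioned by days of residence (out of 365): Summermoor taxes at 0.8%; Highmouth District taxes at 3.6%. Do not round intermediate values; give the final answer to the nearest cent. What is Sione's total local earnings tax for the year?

£3,385.78

Summermoor, 1 Jan – 29 Apr 2014: 119 days → £126,000 × 0.8% × 119/365 = £328.6356
Highmouth District, 30 Apr – 31 Dec 2014: 246 days → £126,000 × 3.6% × 246/365 = £3,057.1397
Total = £3,385.7753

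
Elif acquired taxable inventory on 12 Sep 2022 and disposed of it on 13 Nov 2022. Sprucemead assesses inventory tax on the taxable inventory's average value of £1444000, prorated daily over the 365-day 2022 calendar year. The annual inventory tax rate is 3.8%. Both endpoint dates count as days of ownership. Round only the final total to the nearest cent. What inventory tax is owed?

Days held (12 Sep – 13 Nov 2022): 63 out of 365
Tax = £1444000 × 3.8% × 63/365 = £9471.0575

£9471.06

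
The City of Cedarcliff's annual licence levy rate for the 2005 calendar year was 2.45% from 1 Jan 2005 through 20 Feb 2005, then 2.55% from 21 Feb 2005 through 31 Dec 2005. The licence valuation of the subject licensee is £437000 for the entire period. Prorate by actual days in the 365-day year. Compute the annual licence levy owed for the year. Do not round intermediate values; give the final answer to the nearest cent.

£11082.44

1 Jan – 20 Feb 2005: 51 days at 2.45% → £437000 × 2.45% × 51/365 = £1495.9767
21 Feb – 31 Dec 2005: 314 days at 2.55% → £437000 × 2.55% × 314/365 = £9586.4630
Total = £11082.4397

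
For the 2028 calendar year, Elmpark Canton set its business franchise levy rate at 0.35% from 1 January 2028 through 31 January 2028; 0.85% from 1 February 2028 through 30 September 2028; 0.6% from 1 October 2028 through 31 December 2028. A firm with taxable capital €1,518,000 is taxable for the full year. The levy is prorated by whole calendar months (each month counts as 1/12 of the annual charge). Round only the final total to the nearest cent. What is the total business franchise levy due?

1 January – 31 January 2028: 1 month at 0.35% → €1,518,000 × 0.35% × 1/12 = €442.7500
1 February – 30 September 2028: 8 months at 0.85% → €1,518,000 × 0.85% × 8/12 = €8,602.0000
1 October – 31 December 2028: 3 months at 0.6% → €1,518,000 × 0.6% × 3/12 = €2,277.0000
Total = €11,321.7500

€11,321.75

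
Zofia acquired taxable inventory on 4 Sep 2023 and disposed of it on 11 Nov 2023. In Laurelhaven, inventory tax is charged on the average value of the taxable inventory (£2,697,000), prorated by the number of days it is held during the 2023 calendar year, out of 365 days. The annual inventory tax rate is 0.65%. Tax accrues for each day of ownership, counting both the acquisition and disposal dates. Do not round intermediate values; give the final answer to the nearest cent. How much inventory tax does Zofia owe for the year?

£3,313.98

Days held (4 Sep – 11 Nov 2023): 69 out of 365
Tax = £2,697,000 × 0.65% × 69/365 = £3,313.9849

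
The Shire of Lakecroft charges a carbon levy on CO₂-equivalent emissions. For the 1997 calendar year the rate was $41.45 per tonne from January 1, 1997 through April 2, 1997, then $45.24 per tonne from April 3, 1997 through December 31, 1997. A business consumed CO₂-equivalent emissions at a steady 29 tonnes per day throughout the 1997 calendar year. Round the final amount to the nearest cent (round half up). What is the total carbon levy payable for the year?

$468753.68

January 1 – April 2, 1997: 92 days × 29 tonnes/day = 2,668 tonnes at $41.45/tonne → $110588.60
April 3 – December 31, 1997: 273 days × 29 tonnes/day = 7,917 tonnes at $45.24/tonne → $358165.08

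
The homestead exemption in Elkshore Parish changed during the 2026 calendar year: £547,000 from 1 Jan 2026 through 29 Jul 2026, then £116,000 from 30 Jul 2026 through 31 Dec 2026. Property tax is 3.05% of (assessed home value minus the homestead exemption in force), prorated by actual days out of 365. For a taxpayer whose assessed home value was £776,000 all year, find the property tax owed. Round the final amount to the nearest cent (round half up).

1 Jan – 29 Jul 2026: 210 days, exemption £547,000 → (£776,000 − £547,000) × 3.05% × 210/365 = £4,018.4795
30 Jul – 31 Dec 2026: 155 days, exemption £116,000 → (£776,000 − £116,000) × 3.05% × 155/365 = £8,548.3562
Total = £12,566.8356

£12,566.84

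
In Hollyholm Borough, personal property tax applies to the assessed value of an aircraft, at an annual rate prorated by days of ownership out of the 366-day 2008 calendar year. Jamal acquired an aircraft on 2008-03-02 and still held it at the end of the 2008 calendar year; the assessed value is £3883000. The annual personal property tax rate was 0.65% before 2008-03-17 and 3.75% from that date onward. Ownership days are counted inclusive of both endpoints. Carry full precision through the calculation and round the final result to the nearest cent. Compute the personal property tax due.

2008-03-02 to 2008-03-16: 15 days at 0.65% → £3883000 × 0.65% × 15/366 = £1034.4057
2008-03-17 to 2008-12-31: 290 days at 3.75% → £3883000 × 3.75% × 290/366 = £115376.0246
Total = £116410.4303

£116410.43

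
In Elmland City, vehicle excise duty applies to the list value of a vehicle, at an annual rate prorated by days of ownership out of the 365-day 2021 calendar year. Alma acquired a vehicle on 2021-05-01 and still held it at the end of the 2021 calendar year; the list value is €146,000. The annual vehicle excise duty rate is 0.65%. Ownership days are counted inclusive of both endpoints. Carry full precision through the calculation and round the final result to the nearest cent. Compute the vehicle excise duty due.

€637.00

Days held (2021-05-01 to 2021-12-31): 245 out of 365
Tax = €146,000 × 0.65% × 245/365 = €637.0000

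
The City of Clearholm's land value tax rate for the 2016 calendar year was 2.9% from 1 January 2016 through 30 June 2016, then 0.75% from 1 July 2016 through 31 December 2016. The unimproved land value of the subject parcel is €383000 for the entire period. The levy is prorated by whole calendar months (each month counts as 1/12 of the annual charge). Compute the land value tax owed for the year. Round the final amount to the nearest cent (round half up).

1 January – 30 June 2016: 6 months at 2.9% → €383000 × 2.9% × 6/12 = €5553.5000
1 July – 31 December 2016: 6 months at 0.75% → €383000 × 0.75% × 6/12 = €1436.2500
Total = €6989.7500

€6989.75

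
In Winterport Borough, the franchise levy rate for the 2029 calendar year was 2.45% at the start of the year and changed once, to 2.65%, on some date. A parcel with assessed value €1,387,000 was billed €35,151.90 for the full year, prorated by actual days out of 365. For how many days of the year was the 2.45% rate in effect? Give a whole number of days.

Let d = days at the first rate; then 365 − d days at the second rate.
€1,387,000 × [2.45%·d + 2.65%·(365−d)] / 365 = €35,151.90
Solving gives d = 211, so the new rate took effect on July 31, 2029.

211 days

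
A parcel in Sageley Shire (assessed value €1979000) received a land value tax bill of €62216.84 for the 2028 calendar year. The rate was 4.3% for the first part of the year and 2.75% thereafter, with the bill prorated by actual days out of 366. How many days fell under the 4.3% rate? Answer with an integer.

93 days

Let d = days at the first rate; then 366 − d days at the second rate.
€1979000 × [4.3%·d + 2.75%·(366−d)] / 366 = €62216.84
Solving gives d = 93, so the new rate took effect on 3 April 2028.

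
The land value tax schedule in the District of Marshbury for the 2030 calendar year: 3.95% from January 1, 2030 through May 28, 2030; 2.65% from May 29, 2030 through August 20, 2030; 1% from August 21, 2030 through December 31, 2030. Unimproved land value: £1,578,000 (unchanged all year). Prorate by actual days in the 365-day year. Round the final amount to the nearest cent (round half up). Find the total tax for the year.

January 1 – May 28, 2030: 148 days at 3.95% → £1,578,000 × 3.95% × 148/365 = £25,273.9397
May 29 – August 20, 2030: 84 days at 2.65% → £1,578,000 × 2.65% × 84/365 = £9,623.6384
August 21 – December 31, 2030: 133 days at 1% → £1,578,000 × 1% × 133/365 = £5,749.9726
Total = £40,647.5507

£40,647.55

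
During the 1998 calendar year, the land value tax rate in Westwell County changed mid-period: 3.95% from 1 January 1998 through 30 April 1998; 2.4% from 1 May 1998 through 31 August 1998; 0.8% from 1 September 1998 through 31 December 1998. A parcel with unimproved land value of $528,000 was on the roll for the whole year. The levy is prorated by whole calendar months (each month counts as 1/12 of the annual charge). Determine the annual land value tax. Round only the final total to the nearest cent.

$12,584.00

1 January – 30 April 1998: 4 months at 3.95% → $528,000 × 3.95% × 4/12 = $6,952.0000
1 May – 31 August 1998: 4 months at 2.4% → $528,000 × 2.4% × 4/12 = $4,224.0000
1 September – 31 December 1998: 4 months at 0.8% → $528,000 × 0.8% × 4/12 = $1,408.0000
Total = $12,584.0000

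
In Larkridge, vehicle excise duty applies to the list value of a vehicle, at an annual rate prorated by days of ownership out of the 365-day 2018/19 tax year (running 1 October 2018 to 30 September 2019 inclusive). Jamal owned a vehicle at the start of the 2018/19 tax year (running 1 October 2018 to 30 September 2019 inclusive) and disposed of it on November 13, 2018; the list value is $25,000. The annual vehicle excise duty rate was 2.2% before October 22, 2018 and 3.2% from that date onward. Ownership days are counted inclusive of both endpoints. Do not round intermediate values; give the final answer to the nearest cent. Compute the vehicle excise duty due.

$82.05

October 1 – October 21, 2018: 21 days at 2.2% → $25,000 × 2.2% × 21/365 = $31.6438
October 22 – November 13, 2018: 23 days at 3.2% → $25,000 × 3.2% × 23/365 = $50.4110
Total = $82.0548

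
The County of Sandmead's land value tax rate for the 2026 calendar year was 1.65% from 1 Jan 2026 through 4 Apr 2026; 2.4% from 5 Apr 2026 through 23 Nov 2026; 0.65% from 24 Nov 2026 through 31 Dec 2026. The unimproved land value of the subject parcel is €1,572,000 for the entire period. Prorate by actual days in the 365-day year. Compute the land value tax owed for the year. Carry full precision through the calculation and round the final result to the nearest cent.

€31,827.62

1 Jan – 4 Apr 2026: 94 days at 1.65% → €1,572,000 × 1.65% × 94/365 = €6,679.9233
5 Apr – 23 Nov 2026: 233 days at 2.4% → €1,572,000 × 2.4% × 233/365 = €24,083.9014
24 Nov – 31 Dec 2026: 38 days at 0.65% → €1,572,000 × 0.65% × 38/365 = €1,063.7918
Total = €31,827.6164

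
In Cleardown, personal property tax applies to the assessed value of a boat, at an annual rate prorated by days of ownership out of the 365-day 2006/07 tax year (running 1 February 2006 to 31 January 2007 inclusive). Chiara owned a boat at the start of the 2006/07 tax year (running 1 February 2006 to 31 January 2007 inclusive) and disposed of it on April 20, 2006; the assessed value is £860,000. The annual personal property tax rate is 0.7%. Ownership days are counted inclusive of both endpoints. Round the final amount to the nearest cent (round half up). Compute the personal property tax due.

£1,302.96

Days held (February 1 – April 20, 2006): 79 out of 365
Tax = £860,000 × 0.7% × 79/365 = £1,302.9589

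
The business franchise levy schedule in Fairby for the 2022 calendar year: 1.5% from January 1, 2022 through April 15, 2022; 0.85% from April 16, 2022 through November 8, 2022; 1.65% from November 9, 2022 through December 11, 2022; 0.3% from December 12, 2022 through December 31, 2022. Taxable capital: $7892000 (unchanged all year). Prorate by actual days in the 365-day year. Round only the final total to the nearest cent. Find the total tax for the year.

January 1 – April 15, 2022: 105 days at 1.5% → $7892000 × 1.5% × 105/365 = $34054.5205
April 16 – November 8, 2022: 207 days at 0.85% → $7892000 × 0.85% × 207/365 = $38043.7644
November 9 – December 11, 2022: 33 days at 1.65% → $7892000 × 1.65% × 33/365 = $11773.1342
December 12 – December 31, 2022: 20 days at 0.3% → $7892000 × 0.3% × 20/365 = $1297.3151
Total = $85168.7342

$85168.73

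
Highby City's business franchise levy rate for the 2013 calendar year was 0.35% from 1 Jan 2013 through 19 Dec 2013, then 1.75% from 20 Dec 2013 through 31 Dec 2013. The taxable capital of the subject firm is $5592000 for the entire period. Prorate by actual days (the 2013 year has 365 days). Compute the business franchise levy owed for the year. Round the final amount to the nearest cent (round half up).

1 Jan – 19 Dec 2013: 353 days at 0.35% → $5592000 × 0.35% × 353/365 = $18928.5370
20 Dec – 31 Dec 2013: 12 days at 1.75% → $5592000 × 1.75% × 12/365 = $3217.3151
Total = $22145.8521

$22145.85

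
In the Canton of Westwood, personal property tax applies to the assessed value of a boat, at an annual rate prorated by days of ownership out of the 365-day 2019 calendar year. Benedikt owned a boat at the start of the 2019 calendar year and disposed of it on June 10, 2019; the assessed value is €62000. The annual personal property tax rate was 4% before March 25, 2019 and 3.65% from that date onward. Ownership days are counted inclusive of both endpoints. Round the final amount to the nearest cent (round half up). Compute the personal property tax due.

January 1 – March 24, 2019: 83 days at 4% → €62000 × 4% × 83/365 = €563.9452
March 25 – June 10, 2019: 78 days at 3.65% → €62000 × 3.65% × 78/365 = €483.6000
Total = €1047.5452

€1047.55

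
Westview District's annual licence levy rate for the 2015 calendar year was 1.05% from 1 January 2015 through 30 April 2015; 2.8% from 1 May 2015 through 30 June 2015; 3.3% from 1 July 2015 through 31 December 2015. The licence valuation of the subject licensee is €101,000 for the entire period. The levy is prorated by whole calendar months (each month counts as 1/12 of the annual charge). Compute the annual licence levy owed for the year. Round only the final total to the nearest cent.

1 January – 30 April 2015: 4 months at 1.05% → €101,000 × 1.05% × 4/12 = €353.5000
1 May – 30 June 2015: 2 months at 2.8% → €101,000 × 2.8% × 2/12 = €471.3333
1 July – 31 December 2015: 6 months at 3.3% → €101,000 × 3.3% × 6/12 = €1,666.5000
Total = €2,491.3333

€2,491.33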